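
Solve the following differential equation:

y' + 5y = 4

Using integrating factor method:

General solution: y = 4/5 + Ce^(-5x)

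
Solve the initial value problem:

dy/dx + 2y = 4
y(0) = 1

General solution: y = 2 + Ce^(-2x)
Applying y(0) = 1: C = 1 - 2 = -1
Particular solution: y = 2 - e^(-2x)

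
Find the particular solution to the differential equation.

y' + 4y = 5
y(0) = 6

General solution: y = 5/4 + Ce^(-4x)
Applying y(0) = 6: C = 6 - 5/4 = 19/4
Particular solution: y = 5/4 + (19/4)e^(-4x)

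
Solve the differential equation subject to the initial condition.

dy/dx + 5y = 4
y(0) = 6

General solution: y = 4/5 + Ce^(-5x)
Applying y(0) = 6: C = 6 - 4/5 = 26/5
Particular solution: y = 4/5 + (26/5)e^(-5x)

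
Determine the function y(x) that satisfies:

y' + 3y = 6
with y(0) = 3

General solution: y = 2 + Ce^(-3x)
Applying y(0) = 3: C = 3 - 2 = 1
Particular solution: y = 2 + e^(-3x)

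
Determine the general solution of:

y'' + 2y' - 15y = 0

Characteristic equation: r² + 2r - 15 = 0
Roots: r = 3, -5 (distinct real)
General solution: y = C₁e^(3x) + C₂e^(-5x)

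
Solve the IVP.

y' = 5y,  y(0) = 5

General solution: y = Ce^(5x)
Applying IC y(0) = 5:
Particular solution: y = 5e^(5x)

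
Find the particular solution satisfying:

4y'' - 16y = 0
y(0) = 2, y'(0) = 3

General solution: y = C₁e^(2x) + C₂e^(-2x)
Applying ICs: C₁ = 7/4, C₂ = 1/4
Particular solution: y = (7/4)e^(2x) + (1/4)e^(-2x)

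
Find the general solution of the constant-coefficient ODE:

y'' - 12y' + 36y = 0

Characteristic equation: r² - 12r + 36 = 0
Factored: (r - 6)² = 0
Repeated root: r = 6
General solution: y = (C₁ + C₂x)e^(6x)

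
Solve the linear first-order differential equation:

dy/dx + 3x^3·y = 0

Using integrating factor method:

General solution: y = Ce^(-3x^4/4)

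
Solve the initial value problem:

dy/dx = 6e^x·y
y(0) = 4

General solution: y = Ce^(6e^x)
Applying IC y(0) = 4:
Particular solution: y = 4e^(6(e^x - 1))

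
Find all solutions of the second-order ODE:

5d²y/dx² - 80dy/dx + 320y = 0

Characteristic equation: 5r² - 80r + 320 = 0
Divide by 5: r² - 16r + 64 = 0
Factored: (r - 8)² = 0
Repeated root: r = 8
General solution: y = (C₁ + C₂x)e^(8x)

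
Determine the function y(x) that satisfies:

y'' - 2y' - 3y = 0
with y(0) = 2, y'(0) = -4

General solution: y = C₁e^(3x) + C₂e^(-x)
Applying ICs: C₁ = -1/2, C₂ = 5/2
Particular solution: y = -(1/2)e^(3x) + (5/2)e^(-x)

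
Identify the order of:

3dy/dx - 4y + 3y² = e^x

The order is 1 (highest derivative is of order 1).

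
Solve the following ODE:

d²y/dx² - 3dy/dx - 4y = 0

Characteristic equation: r² - 3r - 4 = 0
Roots: r = 4, -1 (distinct real)
General solution: y = C₁e^(4x) + C₂e^(-x)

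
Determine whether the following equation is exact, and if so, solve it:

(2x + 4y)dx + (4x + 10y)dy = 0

Verify exactness: ∂M/∂y = ∂N/∂x ✓
Find F(x,y) such that ∂F/∂x = M, ∂F/∂y = N
Solution: x² + 4xy + 5y² = C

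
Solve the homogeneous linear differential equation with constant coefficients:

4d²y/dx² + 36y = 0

Characteristic equation: 4r² + 36 = 0
Divide by 4: r² + 9 = 0
Roots: r = ±3i (complex conjugates)
General solution: y = C₁cos(3x) + C₂sin(3x)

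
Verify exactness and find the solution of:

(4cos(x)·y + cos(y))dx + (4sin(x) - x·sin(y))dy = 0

Verify exactness: ∂M/∂y = ∂N/∂x ✓
Find F(x,y) such that ∂F/∂x = M, ∂F/∂y = N
Solution: 4sin(x)·y + x·cos(y) = C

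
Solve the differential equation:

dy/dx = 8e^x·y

Separating variables and integrating:
ln|y| = 8e^x + C

General solution: y = Ce^(8e^x)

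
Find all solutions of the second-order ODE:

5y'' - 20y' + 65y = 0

Characteristic equation: 5r² - 20r + 65 = 0
Divide by 5: r² - 4r + 13 = 0
Roots: r = 2 ± 3i (complex conjugates)
General solution: y = e^(2x)(C₁cos(3x) + C₂sin(3x))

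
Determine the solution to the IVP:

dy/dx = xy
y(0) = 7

General solution: y = Ce^(x²/2)
Applying IC y(0) = 7:
Particular solution: y = 7e^(x²/2)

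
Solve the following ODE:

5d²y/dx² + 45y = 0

Characteristic equation: 5r² + 45 = 0
Divide by 5: r² + 9 = 0
Roots: r = ±3i (complex conjugates)
General solution: y = C₁cos(3x) + C₂sin(3x)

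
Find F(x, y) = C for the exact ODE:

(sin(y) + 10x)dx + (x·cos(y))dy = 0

Verify exactness: ∂M/∂y = ∂N/∂x ✓
Find F(x,y) such that ∂F/∂x = M, ∂F/∂y = N
Solution: x·sin(y) + 5x² = C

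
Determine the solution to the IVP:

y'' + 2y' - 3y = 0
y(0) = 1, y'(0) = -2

General solution: y = C₁e^x + C₂e^(-3x)
Applying ICs: C₁ = 1/4, C₂ = 3/4
Particular solution: y = (1/4)e^x + (3/4)e^(-3x)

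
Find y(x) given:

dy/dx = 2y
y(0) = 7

General solution: y = Ce^(2x)
Applying IC y(0) = 7:
Particular solution: y = 7e^(2x)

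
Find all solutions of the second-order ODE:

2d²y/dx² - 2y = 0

Characteristic equation: 2r² - 2 = 0
Divide by 2: r² - 1 = 0
Roots: r = 1, -1 (distinct real)
General solution: y = C₁e^x + C₂e^(-x)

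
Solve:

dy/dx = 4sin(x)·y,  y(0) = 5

General solution: y = Ce^(-4cos(x))
Applying IC y(0) = 5:
Particular solution: y = 5e^(4(1-cos(x)))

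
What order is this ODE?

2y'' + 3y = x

The order is 2 (highest derivative is of order 2).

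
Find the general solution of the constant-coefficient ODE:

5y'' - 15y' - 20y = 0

Characteristic equation: 5r² - 15r - 20 = 0
Divide by 5: r² - 3r - 4 = 0
Roots: r = 4, -1 (distinct real)
General solution: y = C₁e^(4x) + C₂e^(-x)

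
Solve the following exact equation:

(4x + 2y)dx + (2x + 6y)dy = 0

Verify exactness: ∂M/∂y = ∂N/∂x ✓
Find F(x,y) such that ∂F/∂x = M, ∂F/∂y = N
Solution: 2x² + 2xy + 3y² = C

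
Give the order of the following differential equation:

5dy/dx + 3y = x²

The order is 1 (highest derivative is of order 1).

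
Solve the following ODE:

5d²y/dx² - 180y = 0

Characteristic equation: 5r² - 180 = 0
Divide by 5: r² - 36 = 0
Roots: r = 6, -6 (distinct real)
General solution: y = C₁e^(6x) + C₂e^(-6x)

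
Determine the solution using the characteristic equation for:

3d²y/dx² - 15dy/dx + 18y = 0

Characteristic equation: 3r² - 15r + 18 = 0
Divide by 3: r² - 5r + 6 = 0
Roots: r = 2, 3 (distinct real)
General solution: y = C₁e^(2x) + C₂e^(3x)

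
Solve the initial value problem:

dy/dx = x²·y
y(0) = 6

General solution: y = Ce^(x³/3)
Applying IC y(0) = 6:
Particular solution: y = 6e^(x³/3)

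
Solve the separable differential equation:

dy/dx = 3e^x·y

Separating variables and integrating:
ln|y| = 3e^x + C

General solution: y = Ce^(3e^x)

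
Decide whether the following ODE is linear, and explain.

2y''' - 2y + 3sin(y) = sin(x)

Nonlinear (sin(y) is nonlinear in y)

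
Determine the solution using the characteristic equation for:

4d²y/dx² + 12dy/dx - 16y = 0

Characteristic equation: 4r² + 12r - 16 = 0
Divide by 4: r² + 3r - 4 = 0
Roots: r = 1, -4 (distinct real)
General solution: y = C₁e^x + C₂e^(-4x)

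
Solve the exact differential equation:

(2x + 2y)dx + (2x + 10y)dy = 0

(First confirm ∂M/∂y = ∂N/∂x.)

Verify exactness: ∂M/∂y = ∂N/∂x ✓
Find F(x,y) such that ∂F/∂x = M, ∂F/∂y = N
Solution: x² + 2xy + 5y² = C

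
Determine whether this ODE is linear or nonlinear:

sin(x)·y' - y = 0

Linear (y and its derivatives appear to the first power only, no products of y terms)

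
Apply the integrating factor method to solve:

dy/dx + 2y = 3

Using integrating factor method:

General solution: y = 3/2 + Ce^(-2x)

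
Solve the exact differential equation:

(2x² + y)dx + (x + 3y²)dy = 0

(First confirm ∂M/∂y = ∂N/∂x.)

Verify exactness: ∂M/∂y = ∂N/∂x ✓
Find F(x,y) such that ∂F/∂x = M, ∂F/∂y = N
Solution: 2x³/3 + xy + y³ = C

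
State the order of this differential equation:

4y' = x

The order is 1 (highest derivative is of order 1).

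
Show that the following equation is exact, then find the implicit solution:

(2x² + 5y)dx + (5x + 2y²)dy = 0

Verify exactness: ∂M/∂y = ∂N/∂x ✓
Find F(x,y) such that ∂F/∂x = M, ∂F/∂y = N
Solution: 2x³/3 + 5xy + 2y³/3 = C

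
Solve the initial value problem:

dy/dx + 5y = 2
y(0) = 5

General solution: y = 2/5 + Ce^(-5x)
Applying y(0) = 5: C = 5 - 2/5 = 23/5
Particular solution: y = 2/5 + (23/5)e^(-5x)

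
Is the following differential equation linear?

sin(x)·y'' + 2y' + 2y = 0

Yes. Linear (y and its derivatives appear to the first power only, no products of y terms)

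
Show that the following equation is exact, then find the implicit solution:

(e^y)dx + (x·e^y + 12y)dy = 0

Verify exactness: ∂M/∂y = ∂N/∂x ✓
Find F(x,y) such that ∂F/∂x = M, ∂F/∂y = N
Solution: x·e^y + 6y² = C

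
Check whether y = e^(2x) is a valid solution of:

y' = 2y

Verification:
y = e^(2x)
y' = 2e^(2x)
2y = 2e^(2x)
y' = 2y ✓

Yes, it is a solution.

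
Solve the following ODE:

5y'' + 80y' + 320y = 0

Characteristic equation: 5r² + 80r + 320 = 0
Divide by 5: r² + 16r + 64 = 0
Factored: (r + 8)² = 0
Repeated root: r = -8
General solution: y = (C₁ + C₂x)e^(-8x)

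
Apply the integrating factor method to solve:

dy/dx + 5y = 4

Using integrating factor method:

General solution: y = 4/5 + Ce^(-5x)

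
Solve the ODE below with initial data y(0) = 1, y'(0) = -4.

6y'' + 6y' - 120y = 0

General solution: y = C₁e^(4x) + C₂e^(-5x)
Applying ICs: C₁ = 1/9, C₂ = 8/9
Particular solution: y = (1/9)e^(4x) + (8/9)e^(-5x)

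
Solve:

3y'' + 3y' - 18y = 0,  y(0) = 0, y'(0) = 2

General solution: y = C₁e^(2x) + C₂e^(-3x)
Applying ICs: C₁ = 2/5, C₂ = -2/5
Particular solution: y = (2/5)e^(2x) - (2/5)e^(-3x)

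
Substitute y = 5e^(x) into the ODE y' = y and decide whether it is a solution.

Verification:
y = 5e^(x)
y' = 5e^(x)
y = 5e^(x)
y' = y ✓

Yes, it is a solution.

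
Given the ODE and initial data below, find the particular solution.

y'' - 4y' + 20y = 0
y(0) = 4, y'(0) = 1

General solution: y = e^(2x)(C₁cos(4x) + C₂sin(4x))
Complex roots r = 2 ± 4i
Applying ICs: C₁ = 4, C₂ = -7/4
Particular solution: y = e^(2x)(4cos(4x) - (7/4)sin(4x))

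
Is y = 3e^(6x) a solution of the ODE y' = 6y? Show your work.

Verification:
y = 3e^(6x)
y' = 18e^(6x)
6y = 18e^(6x)
y' = 6y ✓

Yes, it is a solution.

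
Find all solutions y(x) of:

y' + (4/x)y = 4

Using integrating factor method:

General solution: y = (4/5)x + Cx^(-4)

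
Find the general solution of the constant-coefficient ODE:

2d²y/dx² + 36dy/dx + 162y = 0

Characteristic equation: 2r² + 36r + 162 = 0
Divide by 2: r² + 18r + 81 = 0
Factored: (r + 9)² = 0
Repeated root: r = -9
General solution: y = (C₁ + C₂x)e^(-9x)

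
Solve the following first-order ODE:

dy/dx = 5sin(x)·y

Separating variables and integrating:
ln|y| = -5cos(x) + C

General solution: y = Ce^(-5cos(x))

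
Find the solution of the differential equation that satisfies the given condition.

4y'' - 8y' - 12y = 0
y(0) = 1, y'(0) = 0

General solution: y = C₁e^(3x) + C₂e^(-x)
Applying ICs: C₁ = 1/4, C₂ = 3/4
Particular solution: y = (1/4)e^(3x) + (3/4)e^(-x)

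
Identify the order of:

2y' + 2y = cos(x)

The order is 1 (highest derivative is of order 1).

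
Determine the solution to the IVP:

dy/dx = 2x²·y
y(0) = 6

General solution: y = Ce^(2x³/3)
Applying IC y(0) = 6:
Particular solution: y = 6e^(2x³/3)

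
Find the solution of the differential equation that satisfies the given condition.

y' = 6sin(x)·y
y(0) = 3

General solution: y = Ce^(-6cos(x))
Applying IC y(0) = 3:
Particular solution: y = 3e^(6(1-cos(x)))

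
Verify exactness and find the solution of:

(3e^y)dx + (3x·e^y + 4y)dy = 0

Verify exactness: ∂M/∂y = ∂N/∂x ✓
Find F(x,y) such that ∂F/∂x = M, ∂F/∂y = N
Solution: 3x·e^y + 2y² = C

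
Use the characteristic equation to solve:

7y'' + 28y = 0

Characteristic equation: 7r² + 28 = 0
Divide by 7: r² + 4 = 0
Roots: r = ±2i (complex conjugates)
General solution: y = C₁cos(2x) + C₂sin(2x)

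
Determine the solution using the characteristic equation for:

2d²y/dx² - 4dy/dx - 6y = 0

Characteristic equation: 2r² - 4r - 6 = 0
Divide by 2: r² - 2r - 3 = 0
Roots: r = 3, -1 (distinct real)
General solution: y = C₁e^(3x) + C₂e^(-x)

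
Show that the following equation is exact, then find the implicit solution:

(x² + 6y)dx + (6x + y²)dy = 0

Verify exactness: ∂M/∂y = ∂N/∂x ✓
Find F(x,y) such that ∂F/∂x = M, ∂F/∂y = N
Solution: x³/3 + 6xy + y³/3 = C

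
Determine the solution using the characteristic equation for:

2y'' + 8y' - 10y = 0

Characteristic equation: 2r² + 8r - 10 = 0
Divide by 2: r² + 4r - 5 = 0
Roots: r = 1, -5 (distinct real)
General solution: y = C₁e^x + C₂e^(-5x)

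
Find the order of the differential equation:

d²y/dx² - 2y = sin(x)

The order is 2 (highest derivative is of order 2).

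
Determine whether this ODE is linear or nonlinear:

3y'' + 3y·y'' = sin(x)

Nonlinear (y·y'' term)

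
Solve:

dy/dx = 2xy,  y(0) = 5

General solution: y = Ce^(x²)
Applying IC y(0) = 5:
Particular solution: y = 5e^(x²)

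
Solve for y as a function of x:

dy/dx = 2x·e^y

Separating variables and integrating:
-e^(-y) = x² + C

General solution: y = -ln(C - x²)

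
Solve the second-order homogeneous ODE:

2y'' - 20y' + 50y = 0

Characteristic equation: 2r² - 20r + 50 = 0
Divide by 2: r² - 10r + 25 = 0
Factored: (r - 5)² = 0
Repeated root: r = 5
General solution: y = (C₁ + C₂x)e^(5x)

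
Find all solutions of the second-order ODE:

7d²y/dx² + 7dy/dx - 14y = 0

Characteristic equation: 7r² + 7r - 14 = 0
Divide by 7: r² + r - 2 = 0
Roots: r = 1, -2 (distinct real)
General solution: y = C₁e^x + C₂e^(-2x)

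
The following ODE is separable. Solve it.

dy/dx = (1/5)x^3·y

Separating variables and integrating:
ln|y| = x^4/20 + C

General solution: y = Ce^(x^4/20)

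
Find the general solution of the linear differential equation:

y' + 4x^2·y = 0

Using integrating factor method:

General solution: y = Ce^(-4x^3/3)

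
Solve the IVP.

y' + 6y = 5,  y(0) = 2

General solution: y = 5/6 + Ce^(-6x)
Applying y(0) = 2: C = 2 - 5/6 = 7/6
Particular solution: y = 5/6 + (7/6)e^(-6x)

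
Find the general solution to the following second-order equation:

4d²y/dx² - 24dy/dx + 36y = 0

Characteristic equation: 4r² - 24r + 36 = 0
Divide by 4: r² - 6r + 9 = 0
Factored: (r - 3)² = 0
Repeated root: r = 3
General solution: y = (C₁ + C₂x)e^(3x)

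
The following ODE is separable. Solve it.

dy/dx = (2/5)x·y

Separating variables and integrating:
ln|y| = x^2/5 + C

General solution: y = Ce^(x^2/5)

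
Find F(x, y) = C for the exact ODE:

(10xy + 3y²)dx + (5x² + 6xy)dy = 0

Verify exactness: ∂M/∂y = ∂N/∂x ✓
Find F(x,y) such that ∂F/∂x = M, ∂F/∂y = N
Solution: 5x²y + 3xy² = C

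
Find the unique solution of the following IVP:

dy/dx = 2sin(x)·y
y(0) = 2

General solution: y = Ce^(-2cos(x))
Applying IC y(0) = 2:
Particular solution: y = 2e^(2(1-cos(x)))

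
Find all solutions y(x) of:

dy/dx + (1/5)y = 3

Using integrating factor method:

General solution: y = 15 + Ce^(-x/5)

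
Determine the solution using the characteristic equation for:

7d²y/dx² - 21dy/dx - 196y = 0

Characteristic equation: 7r² - 21r - 196 = 0
Divide by 7: r² - 3r - 28 = 0
Roots: r = 7, -4 (distinct real)
General solution: y = C₁e^(7x) + C₂e^(-4x)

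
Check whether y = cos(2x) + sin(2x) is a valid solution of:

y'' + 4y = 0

Verification:
y'' = -4cos(2x) - 4sin(2x)
y'' + 4y = 0 ✓

Yes, it is a solution.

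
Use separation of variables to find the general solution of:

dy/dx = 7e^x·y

Separating variables and integrating:
ln|y| = 7e^x + C

General solution: y = Ce^(7e^x)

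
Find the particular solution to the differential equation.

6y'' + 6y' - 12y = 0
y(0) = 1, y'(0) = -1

General solution: y = C₁e^x + C₂e^(-2x)
Applying ICs: C₁ = 1/3, C₂ = 2/3
Particular solution: y = (1/3)e^x + (2/3)e^(-2x)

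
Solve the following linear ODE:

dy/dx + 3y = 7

Using integrating factor method:

General solution: y = 7/3 + Ce^(-3x)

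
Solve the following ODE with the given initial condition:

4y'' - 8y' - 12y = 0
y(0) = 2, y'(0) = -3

General solution: y = C₁e^(3x) + C₂e^(-x)
Applying ICs: C₁ = -1/4, C₂ = 9/4
Particular solution: y = -(1/4)e^(3x) + (9/4)e^(-x)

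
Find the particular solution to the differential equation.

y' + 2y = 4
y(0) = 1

General solution: y = 2 + Ce^(-2x)
Applying y(0) = 1: C = 1 - 2 = -1
Particular solution: y = 2 - e^(-2x)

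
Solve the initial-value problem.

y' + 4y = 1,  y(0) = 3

General solution: y = 1/4 + Ce^(-4x)
Applying y(0) = 3: C = 3 - 1/4 = 11/4
Particular solution: y = 1/4 + (11/4)e^(-4x)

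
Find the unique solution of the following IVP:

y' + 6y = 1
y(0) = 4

General solution: y = 1/6 + Ce^(-6x)
Applying y(0) = 4: C = 4 - 1/6 = 23/6
Particular solution: y = 1/6 + (23/6)e^(-6x)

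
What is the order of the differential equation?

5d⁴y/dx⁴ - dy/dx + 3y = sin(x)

The order is 4 (highest derivative is of order 4).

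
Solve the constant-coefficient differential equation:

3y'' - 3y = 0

Characteristic equation: 3r² - 3 = 0
Divide by 3: r² - 1 = 0
Roots: r = 1, -1 (distinct real)
General solution: y = C₁e^x + C₂e^(-x)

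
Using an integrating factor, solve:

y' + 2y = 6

Using integrating factor method:

General solution: y = 3 + Ce^(-2x)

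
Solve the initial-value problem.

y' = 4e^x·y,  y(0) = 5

General solution: y = Ce^(4e^x)
Applying IC y(0) = 5:
Particular solution: y = 5e^(4(e^x - 1))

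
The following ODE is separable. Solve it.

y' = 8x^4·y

Separating variables and integrating:
ln|y| = 8x^5/5 + C

General solution: y = Ce^(8x^5/5)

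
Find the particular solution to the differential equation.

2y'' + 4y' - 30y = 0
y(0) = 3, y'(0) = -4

General solution: y = C₁e^(3x) + C₂e^(-5x)
Applying ICs: C₁ = 11/8, C₂ = 13/8
Particular solution: y = (11/8)e^(3x) + (13/8)e^(-5x)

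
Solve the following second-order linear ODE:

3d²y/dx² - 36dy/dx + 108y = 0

Characteristic equation: 3r² - 36r + 108 = 0
Divide by 3: r² - 12r + 36 = 0
Factored: (r - 6)² = 0
Repeated root: r = 6
General solution: y = (C₁ + C₂x)e^(6x)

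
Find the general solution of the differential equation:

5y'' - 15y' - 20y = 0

Characteristic equation: 5r² - 15r - 20 = 0
Divide by 5: r² - 3r - 4 = 0
Roots: r = 4, -1 (distinct real)
General solution: y = C₁e^(4x) + C₂e^(-x)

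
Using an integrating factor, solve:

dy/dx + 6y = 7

Using integrating factor method:

General solution: y = 7/6 + Ce^(-6x)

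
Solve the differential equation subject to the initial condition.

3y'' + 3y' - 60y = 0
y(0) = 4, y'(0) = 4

General solution: y = C₁e^(4x) + C₂e^(-5x)
Applying ICs: C₁ = 8/3, C₂ = 4/3
Particular solution: y = (8/3)e^(4x) + (4/3)e^(-5x)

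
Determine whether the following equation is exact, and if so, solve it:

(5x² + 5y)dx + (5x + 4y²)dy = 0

Verify exactness: ∂M/∂y = ∂N/∂x ✓
Find F(x,y) such that ∂F/∂x = M, ∂F/∂y = N
Solution: 5x³/3 + 5xy + 4y³/3 = C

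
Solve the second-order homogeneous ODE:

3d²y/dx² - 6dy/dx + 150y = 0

Characteristic equation: 3r² - 6r + 150 = 0
Divide by 3: r² - 2r + 50 = 0
Roots: r = 1 ± 7i (complex conjugates)
General solution: y = e^x(C₁cos(7x) + C₂sin(7x))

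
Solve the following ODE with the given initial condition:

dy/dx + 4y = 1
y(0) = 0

General solution: y = 1/4 + Ce^(-4x)
Applying y(0) = 0: C = 0 - 1/4 = -1/4
Particular solution: y = 1/4 - (1/4)e^(-4x)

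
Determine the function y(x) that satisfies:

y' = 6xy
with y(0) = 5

General solution: y = Ce^(3x²)
Applying IC y(0) = 5:
Particular solution: y = 5e^(3x²)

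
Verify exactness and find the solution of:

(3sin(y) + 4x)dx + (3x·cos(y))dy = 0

Verify exactness: ∂M/∂y = ∂N/∂x ✓
Find F(x,y) such that ∂F/∂x = M, ∂F/∂y = N
Solution: 3x·sin(y) + 2x² = C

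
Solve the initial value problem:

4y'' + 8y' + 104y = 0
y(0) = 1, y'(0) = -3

General solution: y = e^(-x)(C₁cos(5x) + C₂sin(5x))
Complex roots r = -1 ± 5i
Applying ICs: C₁ = 1, C₂ = -2/5
Particular solution: y = e^(-x)(cos(5x) - (2/5)sin(5x))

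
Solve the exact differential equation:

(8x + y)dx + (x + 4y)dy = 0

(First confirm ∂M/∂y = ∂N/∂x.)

Verify exactness: ∂M/∂y = ∂N/∂x ✓
Find F(x,y) such that ∂F/∂x = M, ∂F/∂y = N
Solution: 4x² + xy + 2y² = C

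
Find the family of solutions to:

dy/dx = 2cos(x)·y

Separating variables and integrating:
ln|y| = 2sin(x) + C

General solution: y = Ce^(2sin(x))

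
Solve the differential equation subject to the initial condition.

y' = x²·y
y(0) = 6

General solution: y = Ce^(x³/3)
Applying IC y(0) = 6:
Particular solution: y = 6e^(x³/3)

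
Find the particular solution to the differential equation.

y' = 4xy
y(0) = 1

General solution: y = Ce^(2x²)
Applying IC y(0) = 1:
Particular solution: y = e^(2x²)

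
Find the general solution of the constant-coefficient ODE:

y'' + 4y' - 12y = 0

Characteristic equation: r² + 4r - 12 = 0
Roots: r = 2, -6 (distinct real)
General solution: y = C₁e^(2x) + C₂e^(-6x)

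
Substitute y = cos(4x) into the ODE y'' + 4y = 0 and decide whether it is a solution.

Verification:
y'' = -16cos(4x)
y'' + 4y ≠ 0 (frequency mismatch: got 16 instead of 4)

No, it is not a solution.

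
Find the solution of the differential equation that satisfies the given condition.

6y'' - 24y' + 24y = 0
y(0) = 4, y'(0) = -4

General solution: y = (C₁ + C₂x)e^(2x)
Repeated root r = 2
Applying ICs: C₁ = 4, C₂ = -12
Particular solution: y = (4 - 12x)e^(2x)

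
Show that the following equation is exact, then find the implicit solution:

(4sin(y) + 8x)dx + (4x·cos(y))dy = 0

Verify exactness: ∂M/∂y = ∂N/∂x ✓
Find F(x,y) such that ∂F/∂x = M, ∂F/∂y = N
Solution: 4x·sin(y) + 4x² = C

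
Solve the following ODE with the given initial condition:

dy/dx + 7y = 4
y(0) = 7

General solution: y = 4/7 + Ce^(-7x)
Applying y(0) = 7: C = 7 - 4/7 = 45/7
Particular solution: y = 4/7 + (45/7)e^(-7x)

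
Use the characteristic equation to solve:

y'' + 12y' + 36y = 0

Characteristic equation: r² + 12r + 36 = 0
Factored: (r + 6)² = 0
Repeated root: r = -6
General solution: y = (C₁ + C₂x)e^(-6x)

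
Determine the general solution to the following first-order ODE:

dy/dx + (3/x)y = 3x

Using integrating factor method:

General solution: y = (3/5)x^2 + Cx^(-3)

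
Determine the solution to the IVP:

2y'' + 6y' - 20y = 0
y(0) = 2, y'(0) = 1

General solution: y = C₁e^(2x) + C₂e^(-5x)
Applying ICs: C₁ = 11/7, C₂ = 3/7
Particular solution: y = (11/7)e^(2x) + (3/7)e^(-5x)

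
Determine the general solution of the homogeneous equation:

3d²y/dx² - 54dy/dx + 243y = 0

Characteristic equation: 3r² - 54r + 243 = 0
Divide by 3: r² - 18r + 81 = 0
Factored: (r - 9)² = 0
Repeated root: r = 9
General solution: y = (C₁ + C₂x)e^(9x)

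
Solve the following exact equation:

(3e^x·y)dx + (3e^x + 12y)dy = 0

Verify exactness: ∂M/∂y = ∂N/∂x ✓
Find F(x,y) such that ∂F/∂x = M, ∂F/∂y = N
Solution: 3e^x·y + 6y² = C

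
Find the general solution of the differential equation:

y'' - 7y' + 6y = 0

Characteristic equation: r² - 7r + 6 = 0
Roots: r = 6, 1 (distinct real)
General solution: y = C₁e^(6x) + C₂e^x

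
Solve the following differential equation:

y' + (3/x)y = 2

Using integrating factor method:

General solution: y = (1/2)x + Cx^(-3)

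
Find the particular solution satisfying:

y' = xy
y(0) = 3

General solution: y = Ce^(x²/2)
Applying IC y(0) = 3:
Particular solution: y = 3e^(x²/2)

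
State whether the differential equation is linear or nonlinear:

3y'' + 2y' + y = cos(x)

Linear (y and its derivatives appear to the first power only, no products of y terms)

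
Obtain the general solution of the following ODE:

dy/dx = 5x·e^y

Separating variables and integrating:
-e^(-y) = 5x²/2 + C

General solution: y = -ln(C - 5x²/2)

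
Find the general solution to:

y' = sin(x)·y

Separating variables and integrating:
ln|y| = -cos(x) + C

General solution: y = Ce^(-cos(x))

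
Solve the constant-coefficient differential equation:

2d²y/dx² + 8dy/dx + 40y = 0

Characteristic equation: 2r² + 8r + 40 = 0
Divide by 2: r² + 4r + 20 = 0
Roots: r = -2 ± 4i (complex conjugates)
General solution: y = e^(-2x)(C₁cos(4x) + C₂sin(4x))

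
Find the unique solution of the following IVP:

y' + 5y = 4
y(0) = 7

General solution: y = 4/5 + Ce^(-5x)
Applying y(0) = 7: C = 7 - 4/5 = 31/5
Particular solution: y = 4/5 + (31/5)e^(-5x)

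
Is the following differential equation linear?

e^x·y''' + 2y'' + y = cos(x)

Yes. Linear (y and its derivatives appear to the first power only, no products of y terms)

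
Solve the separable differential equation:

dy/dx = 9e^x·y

Separating variables and integrating:
ln|y| = 9e^x + C

General solution: y = Ce^(9e^x)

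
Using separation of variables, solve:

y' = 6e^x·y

Separating variables and integrating:
ln|y| = 6e^x + C

General solution: y = Ce^(6e^x)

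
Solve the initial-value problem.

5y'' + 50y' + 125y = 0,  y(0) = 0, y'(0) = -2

General solution: y = (C₁ + C₂x)e^(-5x)
Repeated root r = -5
Applying ICs: C₁ = 0, C₂ = -2
Particular solution: y = -2xe^(-5x)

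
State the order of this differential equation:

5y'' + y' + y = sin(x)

The order is 2 (highest derivative is of order 2).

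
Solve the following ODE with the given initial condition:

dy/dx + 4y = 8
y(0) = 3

General solution: y = 2 + Ce^(-4x)
Applying y(0) = 3: C = 3 - 2 = 1
Particular solution: y = 2 + e^(-4x)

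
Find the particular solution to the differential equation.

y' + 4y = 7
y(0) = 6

General solution: y = 7/4 + Ce^(-4x)
Applying y(0) = 6: C = 6 - 7/4 = 17/4
Particular solution: y = 7/4 + (17/4)e^(-4x)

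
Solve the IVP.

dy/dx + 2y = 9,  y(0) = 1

General solution: y = 9/2 + Ce^(-2x)
Applying y(0) = 1: C = 1 - 9/2 = -7/2
Particular solution: y = 9/2 - (7/2)e^(-2x)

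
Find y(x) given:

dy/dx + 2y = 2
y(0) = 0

General solution: y = 1 + Ce^(-2x)
Applying y(0) = 0: C = 0 - 1 = -1
Particular solution: y = 1 - e^(-2x)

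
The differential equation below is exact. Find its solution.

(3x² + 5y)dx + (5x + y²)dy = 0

Verify exactness: ∂M/∂y = ∂N/∂x ✓
Find F(x,y) such that ∂F/∂x = M, ∂F/∂y = N
Solution: x³ + 5xy + y³/3 = C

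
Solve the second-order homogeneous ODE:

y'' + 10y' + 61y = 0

Characteristic equation: r² + 10r + 61 = 0
Roots: r = -5 ± 6i (complex conjugates)
General solution: y = e^(-5x)(C₁cos(6x) + C₂sin(6x))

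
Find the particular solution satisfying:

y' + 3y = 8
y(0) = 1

General solution: y = 8/3 + Ce^(-3x)
Applying y(0) = 1: C = 1 - 8/3 = -5/3
Particular solution: y = 8/3 - (5/3)e^(-3x)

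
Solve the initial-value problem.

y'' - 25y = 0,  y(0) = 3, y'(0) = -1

General solution: y = C₁e^(5x) + C₂e^(-5x)
Applying ICs: C₁ = 7/5, C₂ = 8/5
Particular solution: y = (7/5)e^(5x) + (8/5)e^(-5x)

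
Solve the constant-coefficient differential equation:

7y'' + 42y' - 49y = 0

Characteristic equation: 7r² + 42r - 49 = 0
Divide by 7: r² + 6r - 7 = 0
Roots: r = 1, -7 (distinct real)
General solution: y = C₁e^x + C₂e^(-7x)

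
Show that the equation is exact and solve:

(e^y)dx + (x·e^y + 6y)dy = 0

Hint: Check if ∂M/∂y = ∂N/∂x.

Verify exactness: ∂M/∂y = ∂N/∂x ✓
Find F(x,y) such that ∂F/∂x = M, ∂F/∂y = N
Solution: x·e^y + 3y² = C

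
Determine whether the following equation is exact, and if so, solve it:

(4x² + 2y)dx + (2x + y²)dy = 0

Verify exactness: ∂M/∂y = ∂N/∂x ✓
Find F(x,y) such that ∂F/∂x = M, ∂F/∂y = N
Solution: 4x³/3 + 2xy + y³/3 = C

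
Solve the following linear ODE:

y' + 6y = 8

Using integrating factor method:

General solution: y = 4/3 + Ce^(-6x)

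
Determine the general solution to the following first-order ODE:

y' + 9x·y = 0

Using integrating factor method:

General solution: y = Ce^(-9x^2/2)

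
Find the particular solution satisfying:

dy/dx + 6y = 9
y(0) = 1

General solution: y = 3/2 + Ce^(-6x)
Applying y(0) = 1: C = 1 - 3/2 = -1/2
Particular solution: y = 3/2 - (1/2)e^(-6x)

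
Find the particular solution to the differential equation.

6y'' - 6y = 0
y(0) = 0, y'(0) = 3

General solution: y = C₁e^x + C₂e^(-x)
Applying ICs: C₁ = 3/2, C₂ = -3/2
Particular solution: y = (3/2)e^x - (3/2)e^(-x)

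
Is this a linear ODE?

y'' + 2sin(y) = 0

No. Nonlinear (sin(y) is nonlinear in y)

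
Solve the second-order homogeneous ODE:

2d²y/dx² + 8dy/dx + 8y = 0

Characteristic equation: 2r² + 8r + 8 = 0
Divide by 2: r² + 4r + 4 = 0
Factored: (r + 2)² = 0
Repeated root: r = -2
General solution: y = (C₁ + C₂x)e^(-2x)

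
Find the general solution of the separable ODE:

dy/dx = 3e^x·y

Separating variables and integrating:
ln|y| = 3e^x + C

General solution: y = Ce^(3e^x)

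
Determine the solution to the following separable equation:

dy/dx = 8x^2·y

Separating variables and integrating:
ln|y| = 8x^3/3 + C

General solution: y = Ce^(8x^3/3)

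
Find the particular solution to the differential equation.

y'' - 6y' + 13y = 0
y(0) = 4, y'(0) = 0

General solution: y = e^(3x)(C₁cos(2x) + C₂sin(2x))
Complex roots r = 3 ± 2i
Applying ICs: C₁ = 4, C₂ = -6
Particular solution: y = e^(3x)(4cos(2x) - 6sin(2x))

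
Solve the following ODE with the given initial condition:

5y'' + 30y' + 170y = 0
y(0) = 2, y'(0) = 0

General solution: y = e^(-3x)(C₁cos(5x) + C₂sin(5x))
Complex roots r = -3 ± 5i
Applying ICs: C₁ = 2, C₂ = 6/5
Particular solution: y = e^(-3x)(2cos(5x) + (6/5)sin(5x))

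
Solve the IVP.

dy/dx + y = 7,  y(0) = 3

General solution: y = 7 + Ce^(-x)
Applying y(0) = 3: C = 3 - 7 = -4
Particular solution: y = 7 - 4e^(-x)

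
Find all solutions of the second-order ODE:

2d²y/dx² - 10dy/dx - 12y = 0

Characteristic equation: 2r² - 10r - 12 = 0
Divide by 2: r² - 5r - 6 = 0
Roots: r = 6, -1 (distinct real)
General solution: y = C₁e^(6x) + C₂e^(-x)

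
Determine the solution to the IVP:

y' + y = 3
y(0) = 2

General solution: y = 3 + Ce^(-x)
Applying y(0) = 2: C = 2 - 3 = -1
Particular solution: y = 3 - e^(-x)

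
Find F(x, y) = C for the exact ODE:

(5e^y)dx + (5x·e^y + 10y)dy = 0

Verify exactness: ∂M/∂y = ∂N/∂x ✓
Find F(x,y) such that ∂F/∂x = M, ∂F/∂y = N
Solution: 5x·e^y + 5y² = C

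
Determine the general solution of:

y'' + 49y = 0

Characteristic equation: r² + 49 = 0
Roots: r = ±7i (complex conjugates)
General solution: y = C₁cos(7x) + C₂sin(7x)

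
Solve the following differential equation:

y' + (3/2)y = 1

Using integrating factor method:

General solution: y = 2/3 + Ce^(-3x/2)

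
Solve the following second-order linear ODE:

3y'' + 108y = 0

Characteristic equation: 3r² + 108 = 0
Divide by 3: r² + 36 = 0
Roots: r = ±6i (complex conjugates)
General solution: y = C₁cos(6x) + C₂sin(6x)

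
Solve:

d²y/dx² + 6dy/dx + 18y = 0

Characteristic equation: r² + 6r + 18 = 0
Roots: r = -3 ± 3i (complex conjugates)
General solution: y = e^(-3x)(C₁cos(3x) + C₂sin(3x))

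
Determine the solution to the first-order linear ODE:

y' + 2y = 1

Using integrating factor method:

General solution: y = 1/2 + Ce^(-2x)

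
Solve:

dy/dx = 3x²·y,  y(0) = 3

General solution: y = Ce^(x³)
Applying IC y(0) = 3:
Particular solution: y = 3e^(x³)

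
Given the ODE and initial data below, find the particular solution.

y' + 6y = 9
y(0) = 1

General solution: y = 3/2 + Ce^(-6x)
Applying y(0) = 1: C = 1 - 3/2 = -1/2
Particular solution: y = 3/2 - (1/2)e^(-6x)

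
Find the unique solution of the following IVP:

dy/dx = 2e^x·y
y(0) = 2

General solution: y = Ce^(2e^x)
Applying IC y(0) = 2:
Particular solution: y = 2e^(2(e^x - 1))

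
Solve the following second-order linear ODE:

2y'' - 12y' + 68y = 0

Characteristic equation: 2r² - 12r + 68 = 0
Divide by 2: r² - 6r + 34 = 0
Roots: r = 3 ± 5i (complex conjugates)
General solution: y = e^(3x)(C₁cos(5x) + C₂sin(5x))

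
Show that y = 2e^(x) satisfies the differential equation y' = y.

Verification:
y = 2e^(x)
y' = 2e^(x)
y = 2e^(x)
y' = y ✓

Yes, it is a solution.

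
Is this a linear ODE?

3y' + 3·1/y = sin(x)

No. Nonlinear (1/y term)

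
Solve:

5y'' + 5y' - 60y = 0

Characteristic equation: 5r² + 5r - 60 = 0
Divide by 5: r² + r - 12 = 0
Roots: r = 3, -4 (distinct real)
General solution: y = C₁e^(3x) + C₂e^(-4x)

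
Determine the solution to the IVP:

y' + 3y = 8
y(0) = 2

General solution: y = 8/3 + Ce^(-3x)
Applying y(0) = 2: C = 2 - 8/3 = -2/3
Particular solution: y = 8/3 - (2/3)e^(-3x)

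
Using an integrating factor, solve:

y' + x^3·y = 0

Using integrating factor method:

General solution: y = Ce^(-x^4/4)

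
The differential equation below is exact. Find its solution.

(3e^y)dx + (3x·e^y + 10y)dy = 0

Verify exactness: ∂M/∂y = ∂N/∂x ✓
Find F(x,y) such that ∂F/∂x = M, ∂F/∂y = N
Solution: 3x·e^y + 5y² = C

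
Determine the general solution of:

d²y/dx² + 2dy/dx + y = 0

Characteristic equation: r² + 2r + 1 = 0
Factored: (r + 1)² = 0
Repeated root: r = -1
General solution: y = (C₁ + C₂x)e^(-x)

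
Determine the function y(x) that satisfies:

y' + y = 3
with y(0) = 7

General solution: y = 3 + Ce^(-x)
Applying y(0) = 7: C = 7 - 3 = 4
Particular solution: y = 3 + 4e^(-x)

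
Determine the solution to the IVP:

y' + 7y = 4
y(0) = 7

General solution: y = 4/7 + Ce^(-7x)
Applying y(0) = 7: C = 7 - 4/7 = 45/7
Particular solution: y = 4/7 + (45/7)e^(-7x)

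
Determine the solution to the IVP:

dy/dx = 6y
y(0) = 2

General solution: y = Ce^(6x)
Applying IC y(0) = 2:
Particular solution: y = 2e^(6x)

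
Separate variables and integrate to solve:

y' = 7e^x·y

Separating variables and integrating:
ln|y| = 7e^x + C

General solution: y = Ce^(7e^x)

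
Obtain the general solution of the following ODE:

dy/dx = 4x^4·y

Separating variables and integrating:
ln|y| = 4x^5/5 + C

General solution: y = Ce^(4x^5/5)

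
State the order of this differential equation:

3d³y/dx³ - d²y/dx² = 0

The order is 3 (highest derivative is of order 3).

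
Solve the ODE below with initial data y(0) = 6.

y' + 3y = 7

General solution: y = 7/3 + Ce^(-3x)
Applying y(0) = 6: C = 6 - 7/3 = 11/3
Particular solution: y = 7/3 + (11/3)e^(-3x)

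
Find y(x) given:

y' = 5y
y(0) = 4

General solution: y = Ce^(5x)
Applying IC y(0) = 4:
Particular solution: y = 4e^(5x)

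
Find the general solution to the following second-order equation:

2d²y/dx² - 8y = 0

Characteristic equation: 2r² - 8 = 0
Divide by 2: r² - 4 = 0
Roots: r = 2, -2 (distinct real)
General solution: y = C₁e^(2x) + C₂e^(-2x)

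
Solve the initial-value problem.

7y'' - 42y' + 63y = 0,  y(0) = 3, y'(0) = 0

General solution: y = (C₁ + C₂x)e^(3x)
Repeated root r = 3
Applying ICs: C₁ = 3, C₂ = -9
Particular solution: y = (3 - 9x)e^(3x)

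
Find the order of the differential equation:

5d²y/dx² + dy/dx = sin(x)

The order is 2 (highest derivative is of order 2).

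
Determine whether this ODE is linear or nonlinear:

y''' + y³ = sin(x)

Nonlinear (y³ term)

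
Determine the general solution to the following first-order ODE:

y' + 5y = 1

Using integrating factor method:

General solution: y = 1/5 + Ce^(-5x)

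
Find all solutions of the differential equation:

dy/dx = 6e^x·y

Separating variables and integrating:
ln|y| = 6e^x + C

General solution: y = Ce^(6e^x)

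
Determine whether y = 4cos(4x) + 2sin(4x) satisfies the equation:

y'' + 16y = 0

Verification:
y'' = -64cos(4x) - 32sin(4x)
y'' + 16y = 0 ✓

Yes, it is a solution.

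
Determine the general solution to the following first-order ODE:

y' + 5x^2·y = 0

Using integrating factor method:

General solution: y = Ce^(-5x^3/3)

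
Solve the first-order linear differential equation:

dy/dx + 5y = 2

Using integrating factor method:

General solution: y = 2/5 + Ce^(-5x)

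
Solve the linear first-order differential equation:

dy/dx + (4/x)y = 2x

Using integrating factor method:

General solution: y = (1/3)x^2 + Cx^(-4)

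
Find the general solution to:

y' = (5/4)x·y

Separating variables and integrating:
ln|y| = 5x^2/8 + C

General solution: y = Ce^(5x^2/8)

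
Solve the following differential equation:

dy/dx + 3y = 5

Using integrating factor method:

General solution: y = 5/3 + Ce^(-3x)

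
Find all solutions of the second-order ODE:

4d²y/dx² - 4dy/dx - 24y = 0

Characteristic equation: 4r² - 4r - 24 = 0
Divide by 4: r² - r - 6 = 0
Roots: r = 3, -2 (distinct real)
General solution: y = C₁e^(3x) + C₂e^(-2x)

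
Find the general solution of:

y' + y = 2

Using integrating factor method:

General solution: y = 2 + Ce^(-x)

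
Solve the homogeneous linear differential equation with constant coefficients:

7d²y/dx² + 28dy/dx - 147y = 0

Characteristic equation: 7r² + 28r - 147 = 0
Divide by 7: r² + 4r - 21 = 0
Roots: r = 3, -7 (distinct real)
General solution: y = C₁e^(3x) + C₂e^(-7x)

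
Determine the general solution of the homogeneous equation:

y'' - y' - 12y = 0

Characteristic equation: r² - r - 12 = 0
Roots: r = 4, -3 (distinct real)
General solution: y = C₁e^(4x) + C₂e^(-3x)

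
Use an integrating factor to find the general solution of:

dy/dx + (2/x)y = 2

Using integrating factor method:

General solution: y = (2/3)x + Cx^(-2)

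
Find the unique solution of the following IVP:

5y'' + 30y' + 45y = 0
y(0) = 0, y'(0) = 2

General solution: y = (C₁ + C₂x)e^(-3x)
Repeated root r = -3
Applying ICs: C₁ = 0, C₂ = 2
Particular solution: y = 2xe^(-3x)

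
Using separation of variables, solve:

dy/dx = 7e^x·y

Separating variables and integrating:
ln|y| = 7e^x + C

General solution: y = Ce^(7e^x)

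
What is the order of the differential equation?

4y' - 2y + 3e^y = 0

The order is 1 (highest derivative is of order 1).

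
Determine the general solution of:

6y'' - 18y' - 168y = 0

Characteristic equation: 6r² - 18r - 168 = 0
Divide by 6: r² - 3r - 28 = 0
Roots: r = 7, -4 (distinct real)
General solution: y = C₁e^(7x) + C₂e^(-4x)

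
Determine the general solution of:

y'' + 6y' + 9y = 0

Characteristic equation: r² + 6r + 9 = 0
Factored: (r + 3)² = 0
Repeated root: r = -3
General solution: y = (C₁ + C₂x)e^(-3x)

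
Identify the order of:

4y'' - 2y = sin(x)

The order is 2 (highest derivative is of order 2).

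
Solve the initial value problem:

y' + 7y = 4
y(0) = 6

General solution: y = 4/7 + Ce^(-7x)
Applying y(0) = 6: C = 6 - 4/7 = 38/7
Particular solution: y = 4/7 + (38/7)e^(-7x)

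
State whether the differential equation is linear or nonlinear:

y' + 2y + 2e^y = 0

Nonlinear (e^y is nonlinear in y)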